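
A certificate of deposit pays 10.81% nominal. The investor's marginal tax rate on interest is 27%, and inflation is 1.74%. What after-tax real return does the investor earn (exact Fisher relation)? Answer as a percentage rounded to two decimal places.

After-tax nominal return = 10.81% × (1 − 0.27) = 7.8913%.
1 + r = 1.078913 / 1.01740 = 1.060461
After-tax real rate = 1.060461 − 1 → 6.05%.

6.05%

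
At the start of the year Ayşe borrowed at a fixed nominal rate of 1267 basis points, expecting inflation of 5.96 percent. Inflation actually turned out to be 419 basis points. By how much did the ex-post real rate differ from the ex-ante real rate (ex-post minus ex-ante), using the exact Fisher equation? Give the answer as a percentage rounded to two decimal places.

1.81%

Ex-ante: (1 + 0.1267)/(1 + 0.0596) − 1 = 6.3326%
Ex-post: (1 + 0.1267)/(1 + 0.0419) − 1 = 8.1390%
Difference (ex-post − ex-ante) = 1.8064% → 1.81%.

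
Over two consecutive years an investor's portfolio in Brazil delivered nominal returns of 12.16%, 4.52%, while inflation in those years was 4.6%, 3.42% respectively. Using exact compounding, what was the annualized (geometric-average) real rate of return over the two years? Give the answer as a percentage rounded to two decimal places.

Nominal growth factor = 1.1216 × 1.0452 = 1.17229632
Price-level growth factor = 1.0460 × 1.0342 = 1.08177320
Real growth factor = 1.17229632 / 1.08177320 = 1.08368031
Annualized real rate = 1.08368031^(1/2) − 1 = 4.1000% → 4.10%.

4.10%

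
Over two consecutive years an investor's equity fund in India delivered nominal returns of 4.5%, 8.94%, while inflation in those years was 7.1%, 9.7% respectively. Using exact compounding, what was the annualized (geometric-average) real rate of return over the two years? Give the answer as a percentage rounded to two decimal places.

Compound the nominal returns: 1.0450 × 1.0894 = 1.13842300.
Compound inflation: 1.0710 × 1.0970 = 1.17488700.
Deflate: 1.13842300 / 1.17488700 = 0.96896382.
Annualized real rate = 0.96896382^(1/2) − 1 = -1.5640% → -1.56%.

-1.56%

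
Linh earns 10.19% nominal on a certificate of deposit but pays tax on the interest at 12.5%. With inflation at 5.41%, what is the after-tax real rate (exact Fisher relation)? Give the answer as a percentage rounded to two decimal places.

3.33%

After-tax nominal return = 10.19% × (1 − 0.125) = 8.91625%.
1 + r = 1.0891625 / 1.05410 = 1.033263
After-tax real rate = 1.033263 − 1 → 3.33%.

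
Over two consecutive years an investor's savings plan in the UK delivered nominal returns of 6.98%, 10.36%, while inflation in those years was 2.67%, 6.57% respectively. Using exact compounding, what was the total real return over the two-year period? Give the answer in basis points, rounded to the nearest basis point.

Nominal growth factor = 1.0698 × 1.1036 = 1.180631
Price-level growth factor = 1.0267 × 1.0657 = 1.094154
Real growth factor = 1.180631 / 1.094154 = 1.079036
Total real return = 1.079036 − 1 → 790 basis points.

790 basis points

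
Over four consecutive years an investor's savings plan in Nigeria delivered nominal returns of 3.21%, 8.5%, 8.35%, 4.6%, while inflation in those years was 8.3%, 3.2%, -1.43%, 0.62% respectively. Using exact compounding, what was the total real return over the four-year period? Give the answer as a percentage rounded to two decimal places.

Compound the nominal returns: 1.0321 × 1.0850 × 1.0835 × 1.0460 = 1.269148.
Compound inflation: 1.0830 × 1.0320 × 0.9857 × 1.0062 = 1.108504.
Deflate: 1.269148 / 1.108504 = 1.144919.
Total real return = 1.144919 − 1 → 14.49%.

14.49%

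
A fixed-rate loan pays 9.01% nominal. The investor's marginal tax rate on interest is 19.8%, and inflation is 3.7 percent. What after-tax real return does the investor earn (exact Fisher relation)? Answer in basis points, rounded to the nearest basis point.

After-tax nominal return = 9.01% × (1 − 0.198) = 7.22602%.
1 + r = 1.0722602 / 1.03700 = 1.034002
After-tax real rate = 1.034002 − 1 → 340 basis points.

340 basis points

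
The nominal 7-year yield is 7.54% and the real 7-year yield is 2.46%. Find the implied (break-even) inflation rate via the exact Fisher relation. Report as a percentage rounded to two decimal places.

4.96%

(1 + π) = (1 + i)/(1 + r) = 1.07540 / 1.02460 = 1.049580
Break-even inflation = 1.049580 − 1 → 4.96%.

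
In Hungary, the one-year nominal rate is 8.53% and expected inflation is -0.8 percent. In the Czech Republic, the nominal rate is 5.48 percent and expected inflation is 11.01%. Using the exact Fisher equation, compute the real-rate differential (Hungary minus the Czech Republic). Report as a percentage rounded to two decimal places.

Hungary: (1 + 0.0853)/(1 − 0.0080) − 1 = 9.4052%
The Czech Republic: (1 + 0.0548)/(1 + 0.1101) − 1 = -4.9815%
Differential = 9.4052% − (-4.9815%) = 14.3868% → 14.39%.

14.39%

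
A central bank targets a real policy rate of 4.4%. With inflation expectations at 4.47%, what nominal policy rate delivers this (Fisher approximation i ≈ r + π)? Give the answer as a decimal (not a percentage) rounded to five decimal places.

i ≈ r + π = 4.4% + 4.47% = 0.08870.

0.08870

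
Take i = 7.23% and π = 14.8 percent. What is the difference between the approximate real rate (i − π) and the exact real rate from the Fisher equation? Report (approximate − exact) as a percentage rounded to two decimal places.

Approximate: r ≈ 7.230% − 14.800% = -7.5700%
Exact: (1 + 0.0723)/(1 + 0.1480) − 1 = -6.5941%
Error = -7.5700% − (-6.5941%) = -0.9759% → -0.98%.

-0.98%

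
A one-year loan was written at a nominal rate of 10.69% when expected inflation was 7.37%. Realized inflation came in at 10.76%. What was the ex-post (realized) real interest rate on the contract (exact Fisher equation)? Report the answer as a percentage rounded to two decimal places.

-0.06%

Ex-post: (1 + 0.1069)/(1 + 0.1076) − 1 = -0.0632%
So the realized real rate is -0.06%.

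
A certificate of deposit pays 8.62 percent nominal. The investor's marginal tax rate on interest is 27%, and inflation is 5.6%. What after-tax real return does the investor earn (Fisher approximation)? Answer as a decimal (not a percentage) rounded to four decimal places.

0.0069

After-tax nominal return = 8.62% × (1 − 0.27) = 6.2926%.
r ≈ 6.2926% − 5.6% → 0.0069.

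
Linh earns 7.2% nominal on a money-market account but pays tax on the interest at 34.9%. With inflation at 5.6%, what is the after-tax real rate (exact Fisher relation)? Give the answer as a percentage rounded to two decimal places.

After-tax nominal return = 7.2% × (1 − 0.349) = 4.6872%.
1 + r = 1.046872 / 1.05600 = 0.991356
After-tax real rate = 0.991356 − 1 → -0.86%.

-0.86%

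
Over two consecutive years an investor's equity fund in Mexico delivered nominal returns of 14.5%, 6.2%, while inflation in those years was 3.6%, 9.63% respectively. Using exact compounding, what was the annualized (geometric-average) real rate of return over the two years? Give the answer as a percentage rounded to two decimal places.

3.47%

Compound the nominal returns: 1.1450 × 1.0620 = 1.21599000.
Compound inflation: 1.0360 × 1.0963 = 1.13576680.
Deflate: 1.21599000 / 1.13576680 = 1.07063351.
Annualized real rate = 1.07063351^(1/2) − 1 = 3.4714% → 3.47%.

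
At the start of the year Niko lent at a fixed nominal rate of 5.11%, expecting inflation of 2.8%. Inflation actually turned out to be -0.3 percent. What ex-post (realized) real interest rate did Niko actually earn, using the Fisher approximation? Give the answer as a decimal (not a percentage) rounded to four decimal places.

0.0541

Ex-post: 5.11% − (-0.3%) = 5.410%
So the realized real rate is 0.0541.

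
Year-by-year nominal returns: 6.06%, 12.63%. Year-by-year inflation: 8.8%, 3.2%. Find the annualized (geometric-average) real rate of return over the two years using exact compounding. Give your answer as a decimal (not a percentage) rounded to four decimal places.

0.0315

Compound the nominal returns: 1.0606 × 1.1263 = 1.19455378.
Compound inflation: 1.0880 × 1.0320 = 1.12281600.
Deflate: 1.19455378 / 1.12281600 = 1.06389095.
Annualized real rate = 1.06389095^(1/2) − 1 = 3.1451% → 0.0315.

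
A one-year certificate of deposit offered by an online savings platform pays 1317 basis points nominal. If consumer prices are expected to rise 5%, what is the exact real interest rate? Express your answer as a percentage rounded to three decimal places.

7.781%

1 + r = 1.13170 / 1.05000 = 1.077810
r = 1.077810 − 1 = 7.7810%, i.e. 7.781%.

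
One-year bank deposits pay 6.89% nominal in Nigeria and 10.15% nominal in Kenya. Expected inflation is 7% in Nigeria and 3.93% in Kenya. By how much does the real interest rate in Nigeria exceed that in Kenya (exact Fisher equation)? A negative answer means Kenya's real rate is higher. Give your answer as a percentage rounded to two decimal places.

-6.09%

Nigeria: (1 + 0.0689)/(1 + 0.0700) − 1 = -0.1028%
Kenya: (1 + 0.1015)/(1 + 0.0393) − 1 = 5.9848%
Differential = -0.1028% − 5.9848% = -6.0876% → -6.09%.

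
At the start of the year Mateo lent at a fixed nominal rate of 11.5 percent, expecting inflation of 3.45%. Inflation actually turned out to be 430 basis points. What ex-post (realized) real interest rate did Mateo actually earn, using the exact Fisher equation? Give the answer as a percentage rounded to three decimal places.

6.903%

Ex-post: (1 + 0.1150)/(1 + 0.0430) − 1 = 6.9032%
So the realized real rate is 6.903%.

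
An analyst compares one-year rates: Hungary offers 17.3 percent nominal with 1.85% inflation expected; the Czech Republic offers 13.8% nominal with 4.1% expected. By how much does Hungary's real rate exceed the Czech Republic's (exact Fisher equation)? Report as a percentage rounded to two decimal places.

5.85%

Hungary: (1 + 0.1730)/(1 + 0.0185) − 1 = 15.1694%
The Czech Republic: (1 + 0.1380)/(1 + 0.0410) − 1 = 9.3180%
Differential = 15.1694% − 9.3180% = 5.8514% → 5.85%.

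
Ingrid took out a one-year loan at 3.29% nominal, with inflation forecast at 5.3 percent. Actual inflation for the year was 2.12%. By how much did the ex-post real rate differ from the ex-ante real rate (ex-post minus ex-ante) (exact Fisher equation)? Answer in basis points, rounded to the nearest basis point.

Ex-ante: (1 + 0.0329)/(1 + 0.0530) − 1 = -1.9088%
Ex-post: (1 + 0.0329)/(1 + 0.0212) − 1 = 1.1457%
Difference (ex-post − ex-ante) = 3.0545% → 305 basis points.

305 basis points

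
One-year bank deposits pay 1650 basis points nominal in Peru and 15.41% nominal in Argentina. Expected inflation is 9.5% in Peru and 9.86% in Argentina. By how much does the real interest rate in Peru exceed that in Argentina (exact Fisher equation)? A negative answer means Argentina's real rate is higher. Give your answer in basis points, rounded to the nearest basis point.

Peru: (1 + 0.1650)/(1 + 0.0950) − 1 = 6.3927%
Argentina: (1 + 0.1541)/(1 + 0.0986) − 1 = 5.0519%
Differential = 6.3927% − 5.0519% = 1.3408% → 134 basis points.

134 basis points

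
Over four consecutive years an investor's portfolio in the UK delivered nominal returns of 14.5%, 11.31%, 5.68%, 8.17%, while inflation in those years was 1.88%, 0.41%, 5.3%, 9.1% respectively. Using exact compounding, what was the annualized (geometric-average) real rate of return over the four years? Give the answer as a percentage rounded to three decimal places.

Nominal growth factor = 1.1450 × 1.1131 × 1.0568 × 1.0817 = 1.45693207
Price-level growth factor = 1.0188 × 1.0041 × 1.0530 × 1.0910 = 1.17521960
Real growth factor = 1.45693207 / 1.17521960 = 1.23971050
Annualized real rate = 1.23971050^(1/4) − 1 = 5.5189% → 5.519%.

5.519%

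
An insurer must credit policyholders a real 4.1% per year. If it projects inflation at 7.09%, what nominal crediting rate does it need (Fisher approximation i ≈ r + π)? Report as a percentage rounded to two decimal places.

11.19%

i ≈ r + π = 4.1% + 7.09% = 11.19%.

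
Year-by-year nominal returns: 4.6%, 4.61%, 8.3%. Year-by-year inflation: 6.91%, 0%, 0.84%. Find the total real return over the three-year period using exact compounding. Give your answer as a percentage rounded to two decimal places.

Nominal growth factor = 1.0460 × 1.0461 × 1.0830 = 1.185041
Price-level growth factor = 1.0691 × 1.0000 × 1.0084 = 1.078080
Real growth factor = 1.185041 / 1.078080 = 1.099214
Total real return = 1.099214 − 1 → 9.92%.

9.92%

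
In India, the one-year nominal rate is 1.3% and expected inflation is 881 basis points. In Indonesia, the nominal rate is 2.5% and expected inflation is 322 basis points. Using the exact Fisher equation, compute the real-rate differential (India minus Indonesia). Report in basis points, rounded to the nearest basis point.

India: (1 + 0.0130)/(1 + 0.0881) − 1 = -6.9019%
Indonesia: (1 + 0.0250)/(1 + 0.0322) − 1 = -0.6975%
Differential = -6.9019% − (-0.6975%) = -6.2044% → -620 basis points.

-620 basis points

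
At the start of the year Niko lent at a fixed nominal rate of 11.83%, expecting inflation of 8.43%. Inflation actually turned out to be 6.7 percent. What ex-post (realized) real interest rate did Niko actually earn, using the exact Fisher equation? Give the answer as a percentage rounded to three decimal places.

4.808%

Ex-post: (1 + 0.1183)/(1 + 0.0670) − 1 = 4.8079%
So the realized real rate is 4.808%.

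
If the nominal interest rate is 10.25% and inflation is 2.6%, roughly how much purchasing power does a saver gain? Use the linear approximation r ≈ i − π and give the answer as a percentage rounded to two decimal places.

r ≈ i − π = 10.25% − 2.6% = 7.65%.

7.65%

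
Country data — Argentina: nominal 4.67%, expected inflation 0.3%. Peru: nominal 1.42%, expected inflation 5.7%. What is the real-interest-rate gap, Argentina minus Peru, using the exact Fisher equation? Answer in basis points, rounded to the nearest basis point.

Argentina: (1 + 0.0467)/(1 + 0.0030) − 1 = 4.3569%
Peru: (1 + 0.0142)/(1 + 0.0570) − 1 = -4.0492%
Differential = 4.3569% − (-4.0492%) = 8.4061% → 841 basis points.

841 basis points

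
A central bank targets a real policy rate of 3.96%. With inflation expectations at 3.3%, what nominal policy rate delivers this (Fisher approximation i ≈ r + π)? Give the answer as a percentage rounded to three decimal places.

i ≈ r + π = 3.96% + 3.3% = 7.260%.

7.260%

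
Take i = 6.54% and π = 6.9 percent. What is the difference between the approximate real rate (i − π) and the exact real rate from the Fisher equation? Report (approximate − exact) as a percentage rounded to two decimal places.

-0.02%

Approximate: r ≈ 6.540% − 6.900% = -0.3600%
Exact: (1 + 0.0654)/(1 + 0.0690) − 1 = -0.3368%
Error = -0.3600% − (-0.3368%) = -0.0232% → -0.02%.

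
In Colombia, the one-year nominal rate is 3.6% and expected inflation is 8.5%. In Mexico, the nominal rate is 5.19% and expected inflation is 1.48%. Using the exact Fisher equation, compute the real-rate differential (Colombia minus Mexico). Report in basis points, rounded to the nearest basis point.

Colombia: (1 + 0.0360)/(1 + 0.0850) − 1 = -4.5161%
Mexico: (1 + 0.0519)/(1 + 0.0148) − 1 = 3.6559%
Differential = -4.5161% − 3.6559% = -8.1720% → -817 basis points.

-817 basis points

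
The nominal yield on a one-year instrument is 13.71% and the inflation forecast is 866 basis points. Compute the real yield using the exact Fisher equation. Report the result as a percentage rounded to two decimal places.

By the Fisher relation, 1 + r = (1 + i)/(1 + π).
1 + r = 1.13710 / 1.08660 = 1.046475
r = 1.046475 − 1 = 4.6475%, i.e. 4.65%.

4.65%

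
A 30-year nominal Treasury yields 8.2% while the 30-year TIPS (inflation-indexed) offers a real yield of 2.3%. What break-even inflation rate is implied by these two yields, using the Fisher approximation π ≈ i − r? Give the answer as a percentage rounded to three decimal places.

5.900%

π ≈ i − r = 8.2% − 2.3% → 5.900%.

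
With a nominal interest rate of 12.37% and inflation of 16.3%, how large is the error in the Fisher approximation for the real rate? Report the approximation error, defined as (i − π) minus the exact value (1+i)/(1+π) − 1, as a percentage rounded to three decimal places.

Approximate: r ≈ 12.370% − 16.300% = -3.9300%
Exact: (1 + 0.1237)/(1 + 0.1630) − 1 = -3.3792%
Error = -3.9300% − (-3.3792%) = -0.5508% → -0.551%.

-0.551%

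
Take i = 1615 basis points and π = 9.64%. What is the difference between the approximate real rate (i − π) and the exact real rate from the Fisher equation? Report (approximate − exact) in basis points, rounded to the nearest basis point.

Approximate: r ≈ 16.150% − 9.640% = 6.5100%
Exact: (1 + 0.1615)/(1 + 0.0964) − 1 = 5.9376%
Error = 6.5100% − 5.9376% = 0.5724% → 57 basis points.

57 basis points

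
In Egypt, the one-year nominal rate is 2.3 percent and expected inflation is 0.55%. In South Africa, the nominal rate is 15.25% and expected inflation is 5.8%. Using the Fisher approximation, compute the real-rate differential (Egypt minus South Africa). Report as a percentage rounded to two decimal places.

Egypt: 2.3% − 0.55% = 1.750%
South Africa: 15.25% − 5.8% = 9.450%
Differential = -7.700% → -7.70%.

-7.70%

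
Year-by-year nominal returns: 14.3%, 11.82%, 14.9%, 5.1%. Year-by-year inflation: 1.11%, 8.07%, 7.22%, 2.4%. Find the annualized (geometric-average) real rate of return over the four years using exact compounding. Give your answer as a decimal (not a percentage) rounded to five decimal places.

0.06501

Nominal growth factor = 1.1430 × 1.1182 × 1.1490 × 1.0510 = 1.54343542
Price-level growth factor = 1.0111 × 1.0807 × 1.0722 × 1.0240 = 1.19970653
Real growth factor = 1.54343542 / 1.19970653 = 1.28651082
Annualized real rate = 1.28651082^(1/4) − 1 = 6.5009% → 0.06501.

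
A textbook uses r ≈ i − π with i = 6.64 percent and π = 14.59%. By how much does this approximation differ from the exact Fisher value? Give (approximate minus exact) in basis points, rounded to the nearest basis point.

-101 basis points

Approximate: r ≈ 6.640% − 14.590% = -7.9500%
Exact: (1 + 0.0664)/(1 + 0.1459) − 1 = -6.9378%
Error = -7.9500% − (-6.9378%) = -1.0122% → -101 basis points.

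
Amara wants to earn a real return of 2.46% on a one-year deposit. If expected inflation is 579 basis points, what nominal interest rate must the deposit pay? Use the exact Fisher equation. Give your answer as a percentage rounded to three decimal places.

8.392%

(1 + i) = (1 + r)(1 + π) = 1.02460 × 1.05790 = 1.08392434
i = 1.08392434 − 1, so the required nominal rate is 8.392%.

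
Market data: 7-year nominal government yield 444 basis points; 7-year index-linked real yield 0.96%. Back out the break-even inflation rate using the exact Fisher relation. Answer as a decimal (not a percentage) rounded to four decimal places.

(1 + π) = (1 + i)/(1 + r) = 1.04440 / 1.00960 = 1.034469
Break-even inflation = 1.034469 − 1 → 0.0345.

0.0345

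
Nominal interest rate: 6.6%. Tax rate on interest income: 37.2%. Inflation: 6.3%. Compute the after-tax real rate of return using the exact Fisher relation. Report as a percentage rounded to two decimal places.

-2.03%

After-tax nominal return = 6.6% × (1 − 0.372) = 4.1448%.
1 + r = 1.041448 / 1.06300 = 0.979725
After-tax real rate = 0.979725 − 1 → -2.03%.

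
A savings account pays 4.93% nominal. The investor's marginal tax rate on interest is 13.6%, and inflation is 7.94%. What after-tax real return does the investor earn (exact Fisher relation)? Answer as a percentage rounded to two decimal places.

-3.41%

After-tax nominal return = 4.93% × (1 − 0.136) = 4.25952%.
1 + r = 1.0425952 / 1.07940 = 0.965903
After-tax real rate = 0.965903 − 1 → -3.41%.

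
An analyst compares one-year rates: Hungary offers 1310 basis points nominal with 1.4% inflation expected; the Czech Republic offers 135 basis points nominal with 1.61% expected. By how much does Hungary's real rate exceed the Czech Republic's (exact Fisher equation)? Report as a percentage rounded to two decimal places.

Hungary: (1 + 0.1310)/(1 + 0.0140) − 1 = 11.5385%
The Czech Republic: (1 + 0.0135)/(1 + 0.0161) − 1 = -0.2559%
Differential = 11.5385% − (-0.2559%) = 11.7943% → 11.79%.

11.79%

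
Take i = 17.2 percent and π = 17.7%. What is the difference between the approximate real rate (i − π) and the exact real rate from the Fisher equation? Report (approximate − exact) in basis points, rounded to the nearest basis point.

Approximate: r ≈ 17.200% − 17.700% = -0.5000%
Exact: (1 + 0.1720)/(1 + 0.1770) − 1 = -0.4248%
Error = -0.5000% − (-0.4248%) = -0.0752% → -8 basis points.

-8 basis points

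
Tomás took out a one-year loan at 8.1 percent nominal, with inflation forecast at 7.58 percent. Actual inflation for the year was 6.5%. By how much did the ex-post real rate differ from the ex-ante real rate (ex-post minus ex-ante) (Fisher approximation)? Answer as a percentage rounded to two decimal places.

1.08%

Ex-ante: 8.1% − 7.58% = 0.520%
Ex-post: 8.1% − 6.5% = 1.600%
Difference (ex-post − ex-ante) = 1.0800% → 1.08%.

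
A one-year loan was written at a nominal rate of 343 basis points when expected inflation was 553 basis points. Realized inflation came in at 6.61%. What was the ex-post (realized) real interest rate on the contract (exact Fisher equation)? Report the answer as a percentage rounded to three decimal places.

-2.983%

Ex-post: (1 + 0.0343)/(1 + 0.0661) − 1 = -2.9828%
So the realized real rate is -2.983%.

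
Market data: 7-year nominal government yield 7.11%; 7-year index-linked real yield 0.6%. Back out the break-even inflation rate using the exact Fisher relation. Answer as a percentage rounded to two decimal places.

6.47%

(1 + π) = (1 + i)/(1 + r) = 1.07110 / 1.00600 = 1.064712
Break-even inflation = 1.064712 − 1 → 6.47%.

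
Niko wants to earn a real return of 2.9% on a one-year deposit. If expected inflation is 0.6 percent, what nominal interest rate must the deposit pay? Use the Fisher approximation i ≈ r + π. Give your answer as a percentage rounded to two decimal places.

i ≈ r + π = 2.9% + 0.6% = 3.50%.

3.50%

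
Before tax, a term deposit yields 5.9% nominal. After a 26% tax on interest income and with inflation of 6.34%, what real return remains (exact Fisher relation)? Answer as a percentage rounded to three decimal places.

-1.856%

After-tax nominal return = 5.9% × (1 − 0.26) = 4.3660%.
1 + r = 1.04366 / 1.06340 = 0.981437
After-tax real rate = 0.981437 − 1 → -1.856%.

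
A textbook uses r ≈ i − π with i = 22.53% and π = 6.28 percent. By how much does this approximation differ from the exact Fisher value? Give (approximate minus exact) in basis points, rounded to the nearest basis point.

96 basis points

Approximate: r ≈ 22.530% − 6.280% = 16.2500%
Exact: (1 + 0.2253)/(1 + 0.0628) − 1 = 15.2898%
Error = 16.2500% − 15.2898% = 0.9602% → 96 basis points.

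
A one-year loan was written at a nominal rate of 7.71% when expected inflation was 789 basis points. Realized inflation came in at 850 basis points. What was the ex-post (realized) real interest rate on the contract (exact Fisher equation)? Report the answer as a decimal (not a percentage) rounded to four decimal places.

Ex-post: (1 + 0.0771)/(1 + 0.0850) − 1 = -0.7281%
So the realized real rate is -0.0073.

-0.0073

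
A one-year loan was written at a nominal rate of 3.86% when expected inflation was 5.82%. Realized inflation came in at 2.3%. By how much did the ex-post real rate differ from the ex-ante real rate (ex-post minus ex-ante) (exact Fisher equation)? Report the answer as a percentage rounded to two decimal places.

3.38%

Ex-ante: (1 + 0.0386)/(1 + 0.0582) − 1 = -1.8522%
Ex-post: (1 + 0.0386)/(1 + 0.0230) − 1 = 1.5249%
Difference (ex-post − ex-ante) = 3.3771% → 3.38%.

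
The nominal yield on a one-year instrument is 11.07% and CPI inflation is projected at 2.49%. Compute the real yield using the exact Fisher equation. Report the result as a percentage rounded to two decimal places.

8.37%

1 + r = 1.11070 / 1.02490 = 1.083715
r = 1.083715 − 1 = 8.3715%, i.e. 8.37%.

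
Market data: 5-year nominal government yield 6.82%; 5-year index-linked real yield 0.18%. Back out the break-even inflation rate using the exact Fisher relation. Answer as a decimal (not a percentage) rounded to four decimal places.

0.0663

(1 + π) = (1 + i)/(1 + r) = 1.06820 / 1.00180 = 1.066281
Break-even inflation = 1.066281 − 1 → 0.0663.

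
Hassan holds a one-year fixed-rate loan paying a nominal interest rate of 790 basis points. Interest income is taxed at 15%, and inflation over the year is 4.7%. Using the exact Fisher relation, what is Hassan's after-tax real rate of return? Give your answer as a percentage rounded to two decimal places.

After-tax nominal return = 7.9% × (1 − 0.15) = 6.7150%.
1 + r = 1.06715 / 1.04700 = 1.019245
After-tax real rate = 1.019245 − 1 → 1.92%.

1.92%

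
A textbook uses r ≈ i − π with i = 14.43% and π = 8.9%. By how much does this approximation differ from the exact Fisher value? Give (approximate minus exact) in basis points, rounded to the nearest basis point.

45 basis points

Approximate: r ≈ 14.430% − 8.900% = 5.5300%
Exact: (1 + 0.1443)/(1 + 0.0890) − 1 = 5.0781%
Error = 5.5300% − 5.0781% = 0.4519% → 45 basis points.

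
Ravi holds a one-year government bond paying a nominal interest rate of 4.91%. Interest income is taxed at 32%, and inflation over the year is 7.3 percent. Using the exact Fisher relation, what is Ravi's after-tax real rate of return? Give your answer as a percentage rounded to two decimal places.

-3.69%

After-tax nominal return = 4.91% × (1 − 0.32) = 3.3388%.
1 + r = 1.033388 / 1.07300 = 0.963083
After-tax real rate = 0.963083 − 1 → -3.69%.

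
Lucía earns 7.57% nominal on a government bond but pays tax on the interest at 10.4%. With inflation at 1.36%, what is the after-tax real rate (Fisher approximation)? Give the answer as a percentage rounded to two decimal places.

5.42%

After-tax nominal return = 7.57% × (1 − 0.104) = 6.78272%.
r ≈ 6.78272% − 1.36% → 5.42%.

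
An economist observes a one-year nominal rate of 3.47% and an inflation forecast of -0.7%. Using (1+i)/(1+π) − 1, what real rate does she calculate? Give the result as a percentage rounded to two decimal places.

4.20%

By the Fisher identity, 1 + r = (1 + i)/(1 + π).
1 + r = 1.03470 / 0.99300 = 1.041994
r = 1.041994 − 1 = 4.1994%, i.e. 4.20%.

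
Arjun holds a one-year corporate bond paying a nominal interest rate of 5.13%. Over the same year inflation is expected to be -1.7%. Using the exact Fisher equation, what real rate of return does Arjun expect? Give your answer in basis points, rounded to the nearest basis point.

1 + r = 1.05130 / 0.98300 = 1.069481
r = 1.069481 − 1 = 6.9481%, i.e. 695 basis points.

695 basis points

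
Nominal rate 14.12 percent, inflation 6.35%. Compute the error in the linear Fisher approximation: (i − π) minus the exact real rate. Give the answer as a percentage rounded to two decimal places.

0.46%

Approximate: r ≈ 14.120% − 6.350% = 7.7700%
Exact: (1 + 0.1412)/(1 + 0.0635) − 1 = 7.3061%
Error = 7.7700% − 7.3061% = 0.4639% → 0.46%.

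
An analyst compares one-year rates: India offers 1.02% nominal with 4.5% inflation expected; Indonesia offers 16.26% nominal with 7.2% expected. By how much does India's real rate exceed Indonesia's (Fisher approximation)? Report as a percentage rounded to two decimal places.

India: 1.02% − 4.5% = -3.480%
Indonesia: 16.26% − 7.2% = 9.060%
Differential = -12.540% → -12.54%.

-12.54%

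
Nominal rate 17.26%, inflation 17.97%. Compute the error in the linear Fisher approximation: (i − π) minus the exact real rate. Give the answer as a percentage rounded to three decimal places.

-0.108%

Approximate: r ≈ 17.260% − 17.970% = -0.7100%
Exact: (1 + 0.1726)/(1 + 0.1797) − 1 = -0.6018%
Error = -0.7100% − (-0.6018%) = -0.1082% → -0.108%.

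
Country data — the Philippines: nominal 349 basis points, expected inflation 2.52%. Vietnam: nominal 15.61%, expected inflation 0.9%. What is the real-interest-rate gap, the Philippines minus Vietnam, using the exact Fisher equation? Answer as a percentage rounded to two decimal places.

-13.63%

The Philippines: (1 + 0.0349)/(1 + 0.0252) − 1 = 0.9462%
Vietnam: (1 + 0.1561)/(1 + 0.0090) − 1 = 14.5788%
Differential = 0.9462% − 14.5788% = -13.6326% → -13.63%.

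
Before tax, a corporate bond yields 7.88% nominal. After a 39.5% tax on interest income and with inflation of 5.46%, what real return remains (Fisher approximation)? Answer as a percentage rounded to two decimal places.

After-tax nominal return = 7.88% × (1 − 0.395) = 4.7674%.
r ≈ 4.7674% − 5.46% → -0.69%.

-0.69%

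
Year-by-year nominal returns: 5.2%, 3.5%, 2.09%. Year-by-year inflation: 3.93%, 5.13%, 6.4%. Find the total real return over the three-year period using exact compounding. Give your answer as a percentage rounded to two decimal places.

-4.38%

Compound the nominal returns: 1.0520 × 1.0350 × 1.0209 = 1.111576.
Compound inflation: 1.0393 × 1.0513 × 1.0640 = 1.162544.
Deflate: 1.111576 / 1.162544 = 0.956159.
Total real return = 0.956159 − 1 → -4.38%.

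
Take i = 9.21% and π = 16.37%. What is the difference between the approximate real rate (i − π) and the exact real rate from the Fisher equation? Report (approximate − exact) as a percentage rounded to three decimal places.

-1.007%

Approximate: r ≈ 9.210% − 16.370% = -7.1600%
Exact: (1 + 0.0921)/(1 + 0.1637) − 1 = -6.1528%
Error = -7.1600% − (-6.1528%) = -1.0072% → -1.007%.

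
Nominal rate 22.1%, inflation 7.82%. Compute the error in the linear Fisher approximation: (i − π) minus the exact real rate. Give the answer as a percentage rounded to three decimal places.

1.036%

Approximate: r ≈ 22.100% − 7.820% = 14.2800%
Exact: (1 + 0.2210)/(1 + 0.0782) − 1 = 13.2443%
Error = 14.2800% − 13.2443% = 1.0357% → 1.036%.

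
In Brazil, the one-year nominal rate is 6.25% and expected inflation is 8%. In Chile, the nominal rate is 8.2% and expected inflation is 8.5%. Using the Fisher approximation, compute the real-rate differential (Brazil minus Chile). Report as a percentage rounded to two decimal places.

-1.45%

Brazil: 6.25% − 8% = -1.750%
Chile: 8.2% − 8.5% = -0.300%
Differential = -1.450% → -1.45%.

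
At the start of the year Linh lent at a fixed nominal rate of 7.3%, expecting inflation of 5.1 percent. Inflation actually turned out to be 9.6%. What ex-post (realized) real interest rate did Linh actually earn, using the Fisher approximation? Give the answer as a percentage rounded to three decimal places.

Ex-post: 7.3% − 9.6% = -2.300%
So the realized real rate is -2.300%.

-2.300%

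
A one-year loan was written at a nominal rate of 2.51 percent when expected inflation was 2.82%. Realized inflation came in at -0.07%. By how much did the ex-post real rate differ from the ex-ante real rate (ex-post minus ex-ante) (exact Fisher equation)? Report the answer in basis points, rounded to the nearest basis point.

288 basis points

Ex-ante: (1 + 0.0251)/(1 + 0.0282) − 1 = -0.3015%
Ex-post: (1 + 0.0251)/(1 − 0.0007) − 1 = 2.5818%
Difference (ex-post − ex-ante) = 2.8833% → 288 basis points.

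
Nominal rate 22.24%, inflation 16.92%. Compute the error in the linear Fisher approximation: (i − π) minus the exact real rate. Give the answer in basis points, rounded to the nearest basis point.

Approximate: r ≈ 22.240% − 16.920% = 5.3200%
Exact: (1 + 0.2224)/(1 + 0.1692) − 1 = 4.5501%
Error = 5.3200% − 4.5501% = 0.7699% → 77 basis points.

77 basis points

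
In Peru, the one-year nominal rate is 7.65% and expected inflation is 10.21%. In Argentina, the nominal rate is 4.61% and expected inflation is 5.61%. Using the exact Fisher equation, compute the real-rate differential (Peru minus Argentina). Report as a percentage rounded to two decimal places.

Peru: (1 + 0.0765)/(1 + 0.1021) − 1 = -2.3228%
Argentina: (1 + 0.0461)/(1 + 0.0561) − 1 = -0.9469%
Differential = -2.3228% − (-0.9469%) = -1.3760% → -1.38%.

-1.38%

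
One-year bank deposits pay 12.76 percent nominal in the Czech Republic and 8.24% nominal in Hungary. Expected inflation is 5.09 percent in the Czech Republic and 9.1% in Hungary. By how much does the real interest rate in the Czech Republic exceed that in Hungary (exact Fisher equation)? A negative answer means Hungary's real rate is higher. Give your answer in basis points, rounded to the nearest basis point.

809 basis points

The Czech Republic: (1 + 0.1276)/(1 + 0.0509) − 1 = 7.2985%
Hungary: (1 + 0.0824)/(1 + 0.0910) − 1 = -0.7883%
Differential = 7.2985% − (-0.7883%) = 8.0868% → 809 basis points.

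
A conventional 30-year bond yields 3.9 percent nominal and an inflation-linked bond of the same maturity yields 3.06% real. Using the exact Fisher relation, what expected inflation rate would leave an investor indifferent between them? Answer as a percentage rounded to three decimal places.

0.815%

(1 + π) = (1 + i)/(1 + r) = 1.03900 / 1.03060 = 1.008151
Break-even inflation = 1.008151 − 1 → 0.815%.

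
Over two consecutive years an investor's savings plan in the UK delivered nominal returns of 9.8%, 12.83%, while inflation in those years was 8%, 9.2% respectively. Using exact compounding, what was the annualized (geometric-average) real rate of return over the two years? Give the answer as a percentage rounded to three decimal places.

2.492%

Nominal growth factor = 1.0980 × 1.1283 = 1.23887340
Price-level growth factor = 1.0800 × 1.0920 = 1.17936000
Real growth factor = 1.23887340 / 1.17936000 = 1.05046245
Annualized real rate = 1.05046245^(1/2) − 1 = 2.4921% → 2.492%.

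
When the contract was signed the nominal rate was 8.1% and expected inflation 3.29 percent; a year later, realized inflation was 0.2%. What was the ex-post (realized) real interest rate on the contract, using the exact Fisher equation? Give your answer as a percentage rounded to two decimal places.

7.88%

Ex-post: (1 + 0.0810)/(1 + 0.0020) − 1 = 7.8842%
So the realized real rate is 7.88%.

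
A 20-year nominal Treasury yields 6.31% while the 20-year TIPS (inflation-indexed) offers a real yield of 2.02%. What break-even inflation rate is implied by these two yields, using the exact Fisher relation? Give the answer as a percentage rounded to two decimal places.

4.21%

(1 + π) = (1 + i)/(1 + r) = 1.06310 / 1.02020 = 1.042051
Break-even inflation = 1.042051 − 1 → 4.21%.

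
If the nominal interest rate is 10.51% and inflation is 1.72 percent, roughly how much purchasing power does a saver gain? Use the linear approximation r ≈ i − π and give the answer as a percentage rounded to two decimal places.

8.79%

r ≈ i − π = 10.51% − 1.72% = 8.79%.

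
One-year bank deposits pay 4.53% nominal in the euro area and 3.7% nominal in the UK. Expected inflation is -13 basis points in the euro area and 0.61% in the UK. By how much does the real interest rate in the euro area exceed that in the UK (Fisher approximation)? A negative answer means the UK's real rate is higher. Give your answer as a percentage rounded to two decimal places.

The euro area: 4.53% − (-0.13%) = 4.660%
The UK: 3.7% − 0.61% = 3.090%
Differential = 1.570% → 1.57%.

1.57%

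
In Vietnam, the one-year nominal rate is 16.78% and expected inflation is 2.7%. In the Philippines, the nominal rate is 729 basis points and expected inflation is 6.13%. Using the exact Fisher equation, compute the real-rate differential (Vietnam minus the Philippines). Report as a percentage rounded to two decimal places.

Vietnam: (1 + 0.1678)/(1 + 0.0270) − 1 = 13.7098%
The Philippines: (1 + 0.0729)/(1 + 0.0613) − 1 = 1.0930%
Differential = 13.7098% − 1.0930% = 12.6168% → 12.62%.

12.62%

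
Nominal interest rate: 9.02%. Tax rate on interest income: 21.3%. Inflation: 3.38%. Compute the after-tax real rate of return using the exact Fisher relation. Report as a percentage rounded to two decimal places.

After-tax nominal return = 9.02% × (1 − 0.213) = 7.09874%.
1 + r = 1.0709874 / 1.03380 = 1.035972
After-tax real rate = 1.035972 − 1 → 3.60%.

3.60%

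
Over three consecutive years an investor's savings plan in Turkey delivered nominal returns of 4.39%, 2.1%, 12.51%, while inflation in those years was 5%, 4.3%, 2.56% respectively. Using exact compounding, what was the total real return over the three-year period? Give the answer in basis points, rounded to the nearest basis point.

Nominal growth factor = 1.0439 × 1.0210 × 1.1251 = 1.199156
Price-level growth factor = 1.0500 × 1.0430 × 1.0256 = 1.123186
Real growth factor = 1.199156 / 1.123186 = 1.067638
Total real return = 1.067638 − 1 → 676 basis points.

676 basis points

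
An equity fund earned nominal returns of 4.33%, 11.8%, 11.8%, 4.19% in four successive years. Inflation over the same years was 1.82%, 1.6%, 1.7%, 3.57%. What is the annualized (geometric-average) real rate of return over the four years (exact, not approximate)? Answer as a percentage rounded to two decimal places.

Nominal growth factor = 1.0433 × 1.1180 × 1.1180 × 1.0419 = 1.35868522
Price-level growth factor = 1.0182 × 1.0160 × 1.0170 × 1.0357 = 1.08963672
Real growth factor = 1.35868522 / 1.08963672 = 1.24691578
Annualized real rate = 1.24691578^(1/4) − 1 = 5.6718% → 5.67%.

5.67%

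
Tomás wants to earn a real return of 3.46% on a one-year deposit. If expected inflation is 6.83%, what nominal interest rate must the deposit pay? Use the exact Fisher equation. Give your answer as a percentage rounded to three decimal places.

(1 + i) = (1 + r)(1 + π) = 1.03460 × 1.06830 = 1.10526318
i = 1.10526318 − 1, so the required nominal rate is 10.526%.

10.526%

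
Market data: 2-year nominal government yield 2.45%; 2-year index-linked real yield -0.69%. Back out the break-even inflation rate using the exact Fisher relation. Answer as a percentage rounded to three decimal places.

(1 + π) = (1 + i)/(1 + r) = 1.02450 / 0.99310 = 1.031618
Break-even inflation = 1.031618 − 1 → 3.162%.

3.162%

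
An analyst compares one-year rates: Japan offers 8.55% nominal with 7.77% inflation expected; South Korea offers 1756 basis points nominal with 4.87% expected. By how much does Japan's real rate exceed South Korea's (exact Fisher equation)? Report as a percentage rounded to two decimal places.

-11.38%

Japan: (1 + 0.0855)/(1 + 0.0777) − 1 = 0.7238%
South Korea: (1 + 0.1756)/(1 + 0.0487) − 1 = 12.1007%
Differential = 0.7238% − 12.1007% = -11.3769% → -11.38%.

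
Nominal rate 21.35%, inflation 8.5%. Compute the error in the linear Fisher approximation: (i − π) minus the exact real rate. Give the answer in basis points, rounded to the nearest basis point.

Approximate: r ≈ 21.350% − 8.500% = 12.8500%
Exact: (1 + 0.2135)/(1 + 0.0850) − 1 = 11.8433%
Error = 12.8500% − 11.8433% = 1.0067% → 101 basis points.

101 basis points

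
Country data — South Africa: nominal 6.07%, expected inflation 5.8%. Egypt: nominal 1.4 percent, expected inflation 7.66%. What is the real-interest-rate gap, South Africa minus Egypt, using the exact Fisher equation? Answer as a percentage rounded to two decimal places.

6.07%

South Africa: (1 + 0.0607)/(1 + 0.0580) − 1 = 0.2552%
Egypt: (1 + 0.0140)/(1 + 0.0766) − 1 = -5.8146%
Differential = 0.2552% − (-5.8146%) = 6.0698% → 6.07%.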